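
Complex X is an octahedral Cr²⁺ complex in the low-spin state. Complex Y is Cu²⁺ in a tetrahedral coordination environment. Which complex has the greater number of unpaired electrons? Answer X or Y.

X: Cr²⁺: group 6, so d-count = 6 − 2 = 4; t2g^4 e_g^0 → 2 unpaired.
Y: Cu is in group 11, so Cu²⁺ is d⁹ (11 − 2 = 9); Tetrahedral splitting is small, so the complex is high-spin; e⁴ t₂⁵ → 1 unpaired.
So X has more unpaired electrons.

X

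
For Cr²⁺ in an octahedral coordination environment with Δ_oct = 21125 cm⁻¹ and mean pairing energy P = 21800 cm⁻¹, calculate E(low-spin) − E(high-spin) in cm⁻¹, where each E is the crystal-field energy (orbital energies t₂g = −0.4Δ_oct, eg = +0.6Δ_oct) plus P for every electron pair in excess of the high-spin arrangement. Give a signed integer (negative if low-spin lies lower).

675

Cr is in group 6, so Cr²⁺ is d⁴ (6 − 2 = 4).
In the high-spin limit (t₂g³ eg¹) the orbital term is -0.6Δ_oct = -12675 cm⁻¹, with no excess pairing.
Low-spin t₂g⁴ eg⁰ gives -1.6Δ_oct = -33800 cm⁻¹, but forming 1 extra pair costs 1P = 21800 cm⁻¹, so E(LS) = -33800 + 21800 = -12000 cm⁻¹.
E(LS) − E(HS) = -12000 − (-12675) = 675 cm⁻¹.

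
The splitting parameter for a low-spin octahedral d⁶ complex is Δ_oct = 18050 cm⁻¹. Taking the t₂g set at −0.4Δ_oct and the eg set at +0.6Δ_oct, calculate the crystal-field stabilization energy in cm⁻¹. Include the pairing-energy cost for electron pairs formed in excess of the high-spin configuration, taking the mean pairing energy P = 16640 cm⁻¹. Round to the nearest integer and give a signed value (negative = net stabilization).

The d⁶ electrons fill as t₂g⁶ eg⁰.
Orbital CFSE = 6(-0.4) + 0(0.6) = -2.4Δ_oct = -2.4 × 18050 = -43320 cm⁻¹.
Relative to high-spin t₂g⁴ eg² (1 paired), the low-spin configuration has 2 additional pairs, contributing +2 × 16640 = +33280 cm⁻¹.
Combining: -43320 + 33280 = -10040 cm⁻¹.

-10040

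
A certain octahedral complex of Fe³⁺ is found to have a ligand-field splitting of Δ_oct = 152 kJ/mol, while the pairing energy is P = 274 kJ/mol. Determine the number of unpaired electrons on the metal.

5

Group 8 minus oxidation state +3 gives a d⁵ configuration for Fe³⁺.
Δ_oct < P, so pairing is avoided: the ground state is high-spin.
That gives t₂g³ eg².
Unpaired electrons: 5.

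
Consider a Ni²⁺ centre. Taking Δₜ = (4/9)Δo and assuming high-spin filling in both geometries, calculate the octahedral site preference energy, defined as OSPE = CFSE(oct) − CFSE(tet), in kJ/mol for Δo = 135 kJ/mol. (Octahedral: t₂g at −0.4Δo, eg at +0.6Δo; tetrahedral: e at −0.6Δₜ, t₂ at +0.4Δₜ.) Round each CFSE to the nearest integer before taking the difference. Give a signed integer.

-114

Ni is in group 10, so Ni²⁺ is d⁸ (10 − 2 = 8).
Octahedral (high-spin): t₂g⁶ eg², CFSE = 6(−0.4) + 2(+0.6) = -1.2Δo = -1.2 × 135 = -162 kJ/mol.
Tetrahedral: e⁴ t₂⁴, CFSE = 4(−0.6) + 4(+0.4) = -0.8Δₜ = -0.8 × (4/9) × 135 = -48 kJ/mol.
OSPE = CFSE(oct) − CFSE(tet) = -162 − (-48) = -114 kJ/mol.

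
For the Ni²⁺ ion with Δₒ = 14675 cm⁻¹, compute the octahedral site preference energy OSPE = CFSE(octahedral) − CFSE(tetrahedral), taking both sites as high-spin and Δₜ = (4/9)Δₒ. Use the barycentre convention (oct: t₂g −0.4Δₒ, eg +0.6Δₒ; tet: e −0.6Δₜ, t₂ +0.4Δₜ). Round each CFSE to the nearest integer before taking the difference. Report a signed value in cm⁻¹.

-12392

Group 10 minus oxidation state +2 gives a d⁸ configuration for Ni²⁺.
Octahedral (high-spin): t2g^6 e_g^2, CFSE = 6(−0.4) + 2(+0.6) = -1.2Δₒ = -1.2 × 14675 = -17610 cm⁻¹.
In a tetrahedral site the filling is e^4 t2^4: CFSE(tet) = -0.8Δₜ = -0.8 × (4/9)(14675) = -5218 cm⁻¹.
OSPE = -17610 − (-5218) = -12392 cm⁻¹.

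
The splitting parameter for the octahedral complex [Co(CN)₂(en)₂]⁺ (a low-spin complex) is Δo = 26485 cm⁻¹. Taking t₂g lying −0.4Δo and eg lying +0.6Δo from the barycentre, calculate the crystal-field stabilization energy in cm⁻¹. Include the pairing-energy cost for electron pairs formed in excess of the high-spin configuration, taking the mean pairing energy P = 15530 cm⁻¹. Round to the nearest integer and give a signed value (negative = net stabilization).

-32504

Ligand charges: 2×(-1) from CN⁻ and 2×(+0) from en sum to -2; with overall charge +1, Co is +3.
Co sits in group 9; removing 3 electrons leaves Co³⁺ with 9 − 3 = 6 d electrons.
Configuration: t₂g⁶ eg⁰.
Orbital CFSE = 6(-0.4) + 0(0.6) = -2.4Δo = -2.4 × 26485 = -63564 cm⁻¹.
Relative to high-spin t₂g⁴ eg² (1 paired), the low-spin configuration has 2 additional pairs, contributing +2 × 15530 = +31060 cm⁻¹.
Net CFSE = -63564 + 31060 = -32504 cm⁻¹.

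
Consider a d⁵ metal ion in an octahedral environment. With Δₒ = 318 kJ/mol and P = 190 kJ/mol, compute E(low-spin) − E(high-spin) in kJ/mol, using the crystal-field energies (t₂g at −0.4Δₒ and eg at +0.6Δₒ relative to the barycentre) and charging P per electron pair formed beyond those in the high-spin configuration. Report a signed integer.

In the high-spin limit (t₂g³ eg²) the orbital term is 0.0Δₒ = 0 kJ/mol, with no excess pairing.
For low-spin the configuration is t₂g⁵ eg⁰: orbital energy -2.0 × 318 = -636 kJ/mol, and 2 additional pairs relative to high-spin add 380 kJ/mol, giving -256 kJ/mol.
The difference is -256 − (0) = -256 kJ/mol, so low-spin lies lower.

-256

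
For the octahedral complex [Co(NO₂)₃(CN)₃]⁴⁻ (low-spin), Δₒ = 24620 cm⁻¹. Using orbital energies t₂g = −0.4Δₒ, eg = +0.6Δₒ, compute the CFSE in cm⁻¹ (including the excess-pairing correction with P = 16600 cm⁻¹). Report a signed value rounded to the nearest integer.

-27716

Ligand charges: 3×(-1) from NO₂⁻ and 3×(-1) from CN⁻ sum to -6; with overall charge -4, Co is +2.
Co sits in group 9; removing 2 electrons leaves Co²⁺ with 9 − 2 = 7 d electrons.
The d⁷ electrons fill as t₂g⁶ eg¹.
CFSE(orbital) = 6×(-0.4Δₒ) + 1×(0.6Δₒ) = -1.8Δₒ; with Δₒ = 24620 cm⁻¹ that is -44316 cm⁻¹.
Relative to high-spin t₂g⁵ eg² (2 paired), the low-spin configuration has 1 additional pair, contributing +1 × 16600 = +16600 cm⁻¹.
Net CFSE = -44316 + 16600 = -27716 cm⁻¹.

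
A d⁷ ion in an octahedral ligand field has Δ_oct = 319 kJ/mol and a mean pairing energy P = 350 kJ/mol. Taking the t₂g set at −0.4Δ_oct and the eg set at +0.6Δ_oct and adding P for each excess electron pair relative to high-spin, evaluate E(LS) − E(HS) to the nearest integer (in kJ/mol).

31

High-spin: t₂g⁵ eg², CFSE = -0.8Δ_oct = -255 kJ/mol.
Low-spin: t₂g⁶ eg¹, orbital CFSE = -1.8Δ_oct = -574 kJ/mol; plus 1 excess pair × P = +350 kJ/mol; total -224 kJ/mol.
Thus E(LS) − E(HS) = 31 kJ/mol.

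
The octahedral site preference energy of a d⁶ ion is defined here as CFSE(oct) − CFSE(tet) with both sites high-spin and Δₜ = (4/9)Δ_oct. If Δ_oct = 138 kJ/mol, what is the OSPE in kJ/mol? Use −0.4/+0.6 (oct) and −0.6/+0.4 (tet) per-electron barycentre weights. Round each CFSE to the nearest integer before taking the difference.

-18

Octahedral (high-spin): t₂g⁴ eg², CFSE = 4(−0.4) + 2(+0.6) = -0.4Δ_oct = -0.4 × 138 = -55 kJ/mol.
Tetrahedral e³ t₂³ gives -0.6Δₜ = -0.6 × (4/9) × 138 = -37 kJ/mol.
Subtracting, OSPE = -55 − (-37) = -18 kJ/mol.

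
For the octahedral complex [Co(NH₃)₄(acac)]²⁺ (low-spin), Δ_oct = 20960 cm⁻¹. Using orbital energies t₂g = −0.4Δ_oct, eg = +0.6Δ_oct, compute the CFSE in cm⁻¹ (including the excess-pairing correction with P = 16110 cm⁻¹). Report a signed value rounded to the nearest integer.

Ligand charges: 4×(+0) from NH₃ and 1×(-1) from acac⁻ sum to -1; with overall charge +2, Co is +3.
Group 9 minus oxidation state +3 gives a d⁶ configuration for Co³⁺.
Configuration: t₂g⁶ eg⁰.
The orbital stabilization is -2.4Δ_oct = -2.4 × 20960 = -50304 cm⁻¹.
High-spin d⁶ would be t₂g⁴ eg² with 1 pair; low-spin has 3, so 2 excess pairs cost +2P = +32220 cm⁻¹.
Overall CFSE = -50304 + 32220 = -18084 cm⁻¹.

-18084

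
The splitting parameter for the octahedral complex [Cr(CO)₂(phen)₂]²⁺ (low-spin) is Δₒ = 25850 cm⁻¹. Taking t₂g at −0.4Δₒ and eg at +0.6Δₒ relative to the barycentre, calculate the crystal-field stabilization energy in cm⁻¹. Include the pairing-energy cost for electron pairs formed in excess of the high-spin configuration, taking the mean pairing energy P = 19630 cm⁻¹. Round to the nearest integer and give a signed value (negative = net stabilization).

-21730

Ligand charges: 2×(+0) from CO and 2×(+0) from phen sum to +0; with overall charge +2, Cr is +2.
Cr is in group 6, so Cr²⁺ is d⁴ (6 − 2 = 4).
The d⁴ electrons fill as t₂g⁴ eg⁰.
The orbital stabilization is -1.6Δₒ = -1.6 × 25850 = -41360 cm⁻¹.
Relative to high-spin t₂g³ eg¹ (0 paired), the low-spin configuration has 1 additional pair, contributing +1 × 19630 = +19630 cm⁻¹.
Net CFSE = -41360 + 19630 = -21730 cm⁻¹.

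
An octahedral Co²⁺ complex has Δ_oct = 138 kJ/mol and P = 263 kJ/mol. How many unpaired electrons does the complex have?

3

Group 9 minus oxidation state +2 gives a d⁷ configuration for Co²⁺.
With Δ_oct < P the complex is high-spin.
Configuration: t₂g⁵ eg².
Unpaired electrons: 3.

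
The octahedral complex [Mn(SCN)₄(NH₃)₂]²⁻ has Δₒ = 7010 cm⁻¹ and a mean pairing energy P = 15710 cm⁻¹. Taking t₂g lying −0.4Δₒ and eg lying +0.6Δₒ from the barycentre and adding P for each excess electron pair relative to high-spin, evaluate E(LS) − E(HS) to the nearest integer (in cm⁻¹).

17400

Ligand charges: 4×(-1) from SCN⁻ and 2×(+0) from NH₃ sum to -4; with overall charge -2, Mn is +2.
Group 7 minus oxidation state +2 gives a d⁵ configuration for Mn²⁺.
High-spin d⁵ fills as t₂g³ eg² with CFSE 3(−0.4) + 2(+0.6) = 0.0Δₒ = 0 cm⁻¹.
Low-spin: t₂g⁵ eg⁰, orbital CFSE = -2.0Δₒ = -14020 cm⁻¹; plus 2 excess pairs × P = +31420 cm⁻¹; total 17400 cm⁻¹.
The difference is 17400 − (0) = 17400 cm⁻¹, so high-spin lies lower.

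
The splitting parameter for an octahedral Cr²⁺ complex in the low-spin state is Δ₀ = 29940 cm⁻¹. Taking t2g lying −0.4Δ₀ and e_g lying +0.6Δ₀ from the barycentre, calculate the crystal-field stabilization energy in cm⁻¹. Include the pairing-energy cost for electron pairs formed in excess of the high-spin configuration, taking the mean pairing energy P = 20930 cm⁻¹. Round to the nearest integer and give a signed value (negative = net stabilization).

Cr²⁺: group 6, so d-count = 6 − 2 = 4.
Electron filling gives t2g^4 e_g^0.
Orbital CFSE = 4(-0.4) + 0(0.6) = -1.6Δ₀ = -1.6 × 29940 = -47904 cm⁻¹.
Pairing penalty: 1 pair vs 0 in the high-spin reference → 1 extra × P = 20930 cm⁻¹.
Overall CFSE = -47904 + 20930 = -26974 cm⁻¹.

-26974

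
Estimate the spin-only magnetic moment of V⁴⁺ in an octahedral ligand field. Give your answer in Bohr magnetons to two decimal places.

1.73 Bohr magnetons

V⁴⁺: group 5, so d-count = 5 − 4 = 1.
Configuration: t2g^1 e_g^0 → 1 unpaired electron.
μ(spin-only) = √[1(1+2)] = √3 ≈ 1.73 Bohr magnetons.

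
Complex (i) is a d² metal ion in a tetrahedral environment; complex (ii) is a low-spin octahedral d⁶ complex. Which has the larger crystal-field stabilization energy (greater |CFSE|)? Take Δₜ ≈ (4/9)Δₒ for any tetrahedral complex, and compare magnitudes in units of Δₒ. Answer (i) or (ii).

(i): Tetrahedral fields are weak (Δₜ ≈ 4/9 Δₒ), so electrons fill high-spin; e^2 t2^0, CFSE = -1.2Δₜ ≈ -0.53Δₒ.
(ii): t2g^6 e_g^0, CFSE = -2.4Δₒ.
So (ii) has the larger |CFSE|.

(ii)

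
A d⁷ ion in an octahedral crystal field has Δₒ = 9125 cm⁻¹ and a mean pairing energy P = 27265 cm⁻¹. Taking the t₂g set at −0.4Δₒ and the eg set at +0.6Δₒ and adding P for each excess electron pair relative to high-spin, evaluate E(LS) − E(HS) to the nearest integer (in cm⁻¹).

18140

High-spin d⁷ fills as t₂g⁵ eg² with CFSE 5(−0.4) + 2(+0.6) = -0.8Δₒ = -7300 cm⁻¹.
Low-spin: t₂g⁶ eg¹, orbital CFSE = -1.8Δₒ = -16425 cm⁻¹; plus 1 excess pair × P = +27265 cm⁻¹; total 10840 cm⁻¹.
The difference is 10840 − (-7300) = 18140 cm⁻¹, so high-spin lies lower.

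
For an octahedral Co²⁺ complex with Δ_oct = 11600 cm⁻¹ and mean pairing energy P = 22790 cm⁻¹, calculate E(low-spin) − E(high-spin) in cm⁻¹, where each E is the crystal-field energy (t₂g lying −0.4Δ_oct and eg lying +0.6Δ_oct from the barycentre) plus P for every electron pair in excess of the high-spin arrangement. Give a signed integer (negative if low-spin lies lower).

11190

Group 9 minus oxidation state +2 gives a d⁷ configuration for Co²⁺.
High-spin d⁷ fills as t₂g⁵ eg² with CFSE 5(−0.4) + 2(+0.6) = -0.8Δ_oct = -9280 cm⁻¹.
For low-spin the configuration is t₂g⁶ eg¹: orbital energy -1.8 × 11600 = -20880 cm⁻¹, and 1 additional pair relative to high-spin adds 22790 cm⁻¹, giving 1910 cm⁻¹.
E(LS) − E(HS) = 1910 − (-9280) = 11190 cm⁻¹.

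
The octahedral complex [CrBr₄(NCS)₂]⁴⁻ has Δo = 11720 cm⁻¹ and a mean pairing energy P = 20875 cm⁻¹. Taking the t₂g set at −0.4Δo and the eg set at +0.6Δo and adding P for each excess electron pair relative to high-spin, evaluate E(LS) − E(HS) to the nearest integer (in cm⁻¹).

Ligand charges: 4×(-1) from Br⁻ and 2×(-1) from NCS⁻ sum to -6; with overall charge -4, Cr is +2.
Cr²⁺: group 6, so d-count = 6 − 2 = 4.
High-spin: t₂g³ eg¹, CFSE = -0.6Δo = -7032 cm⁻¹.
Low-spin t₂g⁴ eg⁰ gives -1.6Δo = -18752 cm⁻¹, but forming 1 extra pair costs 1P = 20875 cm⁻¹, so E(LS) = -18752 + 20875 = 2123 cm⁻¹.
The difference is 2123 − (-7032) = 9155 cm⁻¹, so high-spin lies lower.

9155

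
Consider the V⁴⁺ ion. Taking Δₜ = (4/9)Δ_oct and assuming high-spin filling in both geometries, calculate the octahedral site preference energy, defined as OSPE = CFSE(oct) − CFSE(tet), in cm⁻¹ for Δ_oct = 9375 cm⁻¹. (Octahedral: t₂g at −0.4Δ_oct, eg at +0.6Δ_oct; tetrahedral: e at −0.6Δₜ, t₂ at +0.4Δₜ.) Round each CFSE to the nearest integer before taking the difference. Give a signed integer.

V sits in group 5; removing 4 electrons leaves V⁴⁺ with 5 − 4 = 1 d electrons.
Octahedral high-spin t₂g¹ eg⁰: CFSE = -0.4 × 9375 = -3750 cm⁻¹.
Tetrahedral: e¹ t₂⁰, CFSE = 1(−0.6) + 0(+0.4) = -0.6Δₜ = -0.6 × (4/9) × 9375 = -2500 cm⁻¹.
Subtracting, OSPE = -3750 − (-2500) = -1250 cm⁻¹.

-1250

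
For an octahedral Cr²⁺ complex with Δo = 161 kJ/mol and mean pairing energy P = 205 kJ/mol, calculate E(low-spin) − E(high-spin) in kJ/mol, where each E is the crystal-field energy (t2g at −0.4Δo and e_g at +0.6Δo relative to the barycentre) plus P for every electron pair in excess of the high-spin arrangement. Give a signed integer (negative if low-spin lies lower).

44

Cr sits in group 6; removing 2 electrons leaves Cr²⁺ with 6 − 2 = 4 d electrons.
High-spin: t2g^3 e_g^1, CFSE = -0.6Δo = -97 kJ/mol.
Low-spin t2g^4 e_g^0 gives -1.6Δo = -258 kJ/mol, but forming 1 extra pair costs 1P = 205 kJ/mol, so E(LS) = -258 + 205 = -53 kJ/mol.
E(LS) − E(HS) = -53 − (-97) = 44 kJ/mol.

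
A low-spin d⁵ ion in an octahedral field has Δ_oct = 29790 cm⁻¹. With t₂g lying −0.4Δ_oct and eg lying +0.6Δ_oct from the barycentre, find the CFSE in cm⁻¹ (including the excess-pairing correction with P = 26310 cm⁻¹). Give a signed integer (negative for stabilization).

Configuration: t₂g⁵ eg⁰.
Orbital CFSE = 5(-0.4) + 0(0.6) = -2.0Δ_oct = -2.0 × 29790 = -59580 cm⁻¹.
High-spin d⁵ would be t₂g³ eg² with 0 pairs; low-spin has 2, so 2 excess pairs cost +2P = +52620 cm⁻¹.
Overall CFSE = -59580 + 52620 = -6960 cm⁻¹.

-6960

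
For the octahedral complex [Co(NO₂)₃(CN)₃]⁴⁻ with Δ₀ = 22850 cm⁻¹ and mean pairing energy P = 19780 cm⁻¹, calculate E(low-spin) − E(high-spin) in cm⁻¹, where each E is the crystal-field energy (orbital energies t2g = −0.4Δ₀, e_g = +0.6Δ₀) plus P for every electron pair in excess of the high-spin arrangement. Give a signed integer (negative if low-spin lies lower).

Ligand charges: 3×(-1) from NO₂⁻ and 3×(-1) from CN⁻ sum to -6; with overall charge -4, Co is +2.
Co sits in group 9; removing 2 electrons leaves Co²⁺ with 9 − 2 = 7 d electrons.
High-spin: t2g^5 e_g^2, CFSE = -0.8Δ₀ = -18280 cm⁻¹.
For low-spin the configuration is t2g^6 e_g^1: orbital energy -1.8 × 22850 = -41130 cm⁻¹, and 1 additional pair relative to high-spin adds 19780 cm⁻¹, giving -21350 cm⁻¹.
Thus E(LS) − E(HS) = -3070 cm⁻¹.

-3070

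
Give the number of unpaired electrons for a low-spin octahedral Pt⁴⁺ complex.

0

Pt sits in group 10; removing 4 electrons leaves Pt⁴⁺ with 10 − 4 = 6 d electrons.
Configuration: t2g^6 e_g^0, giving 0 unpaired electrons.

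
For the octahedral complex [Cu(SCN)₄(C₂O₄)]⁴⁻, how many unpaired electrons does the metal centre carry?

Ligand charges: 4×(-1) from SCN⁻ and 1×(-2) from C₂O₄²⁻ sum to -6; with overall charge -4, Cu is +2.
Cu²⁺: group 11, so d-count = 11 − 2 = 9.
Configuration: t₂g⁶ eg³, giving 1 unpaired electron.

1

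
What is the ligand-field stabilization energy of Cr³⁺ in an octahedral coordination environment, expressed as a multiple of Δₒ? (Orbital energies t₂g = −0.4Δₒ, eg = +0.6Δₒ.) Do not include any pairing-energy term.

-1.2 Δₒ

Cr is in group 6, so Cr³⁺ is d³ (6 − 3 = 3).
For octahedral d³ the high- and low-spin configurations coincide.
Configuration: t₂g³ eg⁰.
CFSE = 3(-0.4Δₒ) + 0(0.6Δₒ) = -1.2Δₒ + 0.0Δₒ = -1.2Δₒ.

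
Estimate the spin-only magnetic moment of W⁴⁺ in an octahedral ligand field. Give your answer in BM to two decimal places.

2.83 BM

W sits in group 6; removing 4 electrons leaves W⁴⁺ with 6 − 4 = 2 d electrons.
For octahedral d² the high- and low-spin configurations coincide.
Configuration: t2g^2 e_g^0 → 2 unpaired electrons.
μ(spin-only) = √[2(2+2)] = √8 ≈ 2.83 BM.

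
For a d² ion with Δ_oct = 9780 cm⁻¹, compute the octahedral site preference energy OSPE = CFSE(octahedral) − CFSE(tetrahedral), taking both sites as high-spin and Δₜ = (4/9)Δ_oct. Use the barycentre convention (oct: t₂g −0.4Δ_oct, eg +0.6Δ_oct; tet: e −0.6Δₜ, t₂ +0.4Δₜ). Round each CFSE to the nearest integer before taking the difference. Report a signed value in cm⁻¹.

-2608

Octahedral high-spin t2g^2 e_g^0: CFSE = -0.8 × 9780 = -7824 cm⁻¹.
Tetrahedral: e^2 t2^0, CFSE = 2(−0.6) + 0(+0.4) = -1.2Δₜ = -1.2 × (4/9) × 9780 = -5216 cm⁻¹.
OSPE = CFSE(oct) − CFSE(tet) = -7824 − (-5216) = -2608 cm⁻¹.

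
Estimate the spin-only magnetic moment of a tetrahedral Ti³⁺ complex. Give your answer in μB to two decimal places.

1.73 μB

Ti sits in group 4; removing 3 electrons leaves Ti³⁺ with 4 − 3 = 1 d electrons.
Tetrahedral fields are weak (Δₜ ≈ 4/9 Δₒ), so electrons fill high-spin.
Configuration: e^1 t2^0 → 1 unpaired electron.
μ(spin-only) = √[1(1+2)] = √3 ≈ 1.73 μB.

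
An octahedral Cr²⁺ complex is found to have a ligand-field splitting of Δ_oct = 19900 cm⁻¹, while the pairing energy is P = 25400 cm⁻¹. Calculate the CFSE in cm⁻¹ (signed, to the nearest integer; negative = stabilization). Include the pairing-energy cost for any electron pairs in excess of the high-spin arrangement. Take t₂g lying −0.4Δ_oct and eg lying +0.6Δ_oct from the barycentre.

-11940

Cr²⁺: group 6, so d-count = 6 − 2 = 4.
Δ_oct < P, so pairing is avoided: the ground state is high-spin.
Configuration: t₂g³ eg¹.
Orbital CFSE = -0.6Δ_oct = -0.6 × 19900 = -11940 cm⁻¹.
High-spin has no excess pairs, so no pairing correction applies.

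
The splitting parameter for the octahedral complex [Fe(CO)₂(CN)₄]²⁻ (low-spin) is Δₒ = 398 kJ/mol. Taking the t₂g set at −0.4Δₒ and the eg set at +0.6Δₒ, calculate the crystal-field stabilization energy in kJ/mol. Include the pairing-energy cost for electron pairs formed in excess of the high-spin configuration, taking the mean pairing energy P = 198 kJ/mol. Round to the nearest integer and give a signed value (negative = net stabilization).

Ligand charges: 2×(+0) from CO and 4×(-1) from CN⁻ sum to -4; with overall charge -2, Fe is +2.
Fe sits in group 8; removing 2 electrons leaves Fe²⁺ with 8 − 2 = 6 d electrons.
Electron filling gives t₂g⁶ eg⁰.
Orbital CFSE = 6(-0.4) + 0(0.6) = -2.4Δₒ = -2.4 × 398 = -955 kJ/mol.
Relative to high-spin t₂g⁴ eg² (1 paired), the low-spin configuration has 2 additional pairs, contributing +2 × 198 = +396 kJ/mol.
Combining: -955 + 396 = -559 kJ/mol.

-559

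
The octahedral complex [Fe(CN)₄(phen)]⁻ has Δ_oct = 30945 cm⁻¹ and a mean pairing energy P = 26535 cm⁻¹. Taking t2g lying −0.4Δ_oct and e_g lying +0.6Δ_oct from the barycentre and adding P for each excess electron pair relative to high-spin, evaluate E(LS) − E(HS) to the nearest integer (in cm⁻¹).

Ligand charges: 4×(-1) from CN⁻ and 1×(+0) from phen sum to -4; with overall charge -1, Fe is +3.
Fe is in group 8, so Fe³⁺ is d⁵ (8 − 3 = 5).
In the high-spin limit (t2g^3 e_g^2) the orbital term is 0.0Δ_oct = 0 cm⁻¹, with no excess pairing.
For low-spin the configuration is t2g^5 e_g^0: orbital energy -2.0 × 30945 = -61890 cm⁻¹, and 2 additional pairs relative to high-spin add 53070 cm⁻¹, giving -8820 cm⁻¹.
Thus E(LS) − E(HS) = -8820 cm⁻¹.

-8820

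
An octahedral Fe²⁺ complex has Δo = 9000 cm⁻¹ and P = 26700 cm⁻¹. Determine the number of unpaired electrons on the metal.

4

Fe sits in group 8; removing 2 electrons leaves Fe²⁺ with 8 − 2 = 6 d electrons.
Since Δo = 9000 cm⁻¹ < P = 26700 cm⁻¹, the complex adopts the high-spin configuration.
That gives t2g^4 e_g^2.
Unpaired electrons: 4.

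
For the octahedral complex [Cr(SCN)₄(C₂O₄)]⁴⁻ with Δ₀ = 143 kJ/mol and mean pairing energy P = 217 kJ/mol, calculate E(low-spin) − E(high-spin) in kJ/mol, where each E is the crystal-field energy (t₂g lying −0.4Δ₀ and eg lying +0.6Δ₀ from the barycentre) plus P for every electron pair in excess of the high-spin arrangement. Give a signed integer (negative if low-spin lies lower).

Ligand charges: 4×(-1) from SCN⁻ and 1×(-2) from C₂O₄²⁻ sum to -6; with overall charge -4, Cr is +2.
Cr sits in group 6; removing 2 electrons leaves Cr²⁺ with 6 − 2 = 4 d electrons.
High-spin d⁴ fills as t₂g³ eg¹ with CFSE 3(−0.4) + 1(+0.6) = -0.6Δ₀ = -86 kJ/mol.
Low-spin: t₂g⁴ eg⁰, orbital CFSE = -1.6Δ₀ = -229 kJ/mol; plus 1 excess pair × P = +217 kJ/mol; total -12 kJ/mol.
Thus E(LS) − E(HS) = 74 kJ/mol.

74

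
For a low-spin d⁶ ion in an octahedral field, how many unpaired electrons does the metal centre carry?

0

Configuration: t2g^6 e_g^0, giving 0 unpaired electrons.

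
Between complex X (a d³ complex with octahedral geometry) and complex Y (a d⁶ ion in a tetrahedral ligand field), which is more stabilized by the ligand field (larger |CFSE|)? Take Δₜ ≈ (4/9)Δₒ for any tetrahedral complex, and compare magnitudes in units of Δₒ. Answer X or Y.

X

X: t₂g³ eg⁰, CFSE = -1.2Δₒ.
Y: With tetrahedral geometry the complex is necessarily high-spin; e³ t₂³, CFSE = -0.6Δₜ ≈ -0.27Δₒ.
So X has the larger |CFSE|.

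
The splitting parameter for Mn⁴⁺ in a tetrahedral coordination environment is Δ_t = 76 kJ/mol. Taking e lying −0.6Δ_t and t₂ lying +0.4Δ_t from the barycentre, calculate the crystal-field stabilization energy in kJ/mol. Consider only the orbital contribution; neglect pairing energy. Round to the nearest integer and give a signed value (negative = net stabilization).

-61

Group 7 minus oxidation state +4 gives a d³ configuration for Mn⁴⁺.
With tetrahedral geometry the complex is necessarily high-spin.
Electron filling gives e² t₂¹.
The orbital stabilization is -0.8Δ_t = -0.8 × 76 = -61 kJ/mol.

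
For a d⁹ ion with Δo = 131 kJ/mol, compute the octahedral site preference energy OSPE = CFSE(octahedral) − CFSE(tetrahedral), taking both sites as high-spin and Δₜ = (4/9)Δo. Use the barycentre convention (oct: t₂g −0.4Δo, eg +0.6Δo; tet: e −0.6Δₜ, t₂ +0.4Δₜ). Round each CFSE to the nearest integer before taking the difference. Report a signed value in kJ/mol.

Octahedral (high-spin): t2g^6 e_g^3, CFSE = 6(−0.4) + 3(+0.6) = -0.6Δo = -0.6 × 131 = -79 kJ/mol.
Tetrahedral e^4 t2^5 gives -0.4Δₜ = -0.4 × (4/9) × 131 = -23 kJ/mol.
OSPE = CFSE(oct) − CFSE(tet) = -79 − (-23) = -56 kJ/mol.

-56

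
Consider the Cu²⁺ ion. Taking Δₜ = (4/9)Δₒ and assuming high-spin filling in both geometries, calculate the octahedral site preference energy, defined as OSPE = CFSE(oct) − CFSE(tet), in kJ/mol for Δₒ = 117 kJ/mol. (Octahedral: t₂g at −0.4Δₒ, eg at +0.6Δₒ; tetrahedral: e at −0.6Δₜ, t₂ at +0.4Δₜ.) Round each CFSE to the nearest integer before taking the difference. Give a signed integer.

-49

Group 11 minus oxidation state +2 gives a d⁹ configuration for Cu²⁺.
In an octahedral site d⁹ (HS) is t₂g⁶ eg³, giving CFSE(oct) = -0.6Δₒ = -70 kJ/mol.
Tetrahedral: e⁴ t₂⁵, CFSE = 4(−0.6) + 5(+0.4) = -0.4Δₜ = -0.4 × (4/9) × 117 = -21 kJ/mol.
Subtracting, OSPE = -70 − (-21) = -49 kJ/mol.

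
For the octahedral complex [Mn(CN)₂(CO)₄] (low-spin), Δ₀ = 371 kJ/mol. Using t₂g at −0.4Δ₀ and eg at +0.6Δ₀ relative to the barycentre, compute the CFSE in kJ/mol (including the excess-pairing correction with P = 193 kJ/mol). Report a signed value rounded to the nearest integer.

-356

Ligand charges: 2×(-1) from CN⁻ and 4×(+0) from CO sum to -2; with overall charge +0, Mn is +2.
Mn²⁺: group 7, so d-count = 7 − 2 = 5.
Electron filling gives t₂g⁵ eg⁰.
CFSE(orbital) = 5×(-0.4Δ₀) + 0×(0.6Δ₀) = -2.0Δ₀; with Δ₀ = 371 kJ/mol that is -742 kJ/mol.
Relative to high-spin t₂g³ eg² (0 paired), the low-spin configuration has 2 additional pairs, contributing +2 × 193 = +386 kJ/mol.
Net CFSE = -742 + 386 = -356 kJ/mol.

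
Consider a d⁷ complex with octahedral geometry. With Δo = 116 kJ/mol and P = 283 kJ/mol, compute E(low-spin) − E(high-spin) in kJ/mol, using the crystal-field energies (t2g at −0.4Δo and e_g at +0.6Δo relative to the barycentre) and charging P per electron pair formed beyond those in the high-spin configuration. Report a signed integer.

High-spin: t2g^5 e_g^2, CFSE = -0.8Δo = -93 kJ/mol.
Low-spin: t2g^6 e_g^1, orbital CFSE = -1.8Δo = -209 kJ/mol; plus 1 excess pair × P = +283 kJ/mol; total 74 kJ/mol.
Thus E(LS) − E(HS) = 167 kJ/mol.

167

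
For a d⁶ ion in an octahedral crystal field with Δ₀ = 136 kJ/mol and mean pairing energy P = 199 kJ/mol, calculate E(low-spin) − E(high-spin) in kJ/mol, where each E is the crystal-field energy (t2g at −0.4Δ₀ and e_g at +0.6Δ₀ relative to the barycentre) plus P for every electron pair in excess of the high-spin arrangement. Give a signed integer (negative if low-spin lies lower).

High-spin: t2g^4 e_g^2, CFSE = -0.4Δ₀ = -54 kJ/mol.
Low-spin t2g^6 e_g^0 gives -2.4Δ₀ = -326 kJ/mol, but forming 2 extra pairs costs 2P = 398 kJ/mol, so E(LS) = -326 + 398 = 72 kJ/mol.
The difference is 72 − (-54) = 126 kJ/mol, so high-spin lies lower.

126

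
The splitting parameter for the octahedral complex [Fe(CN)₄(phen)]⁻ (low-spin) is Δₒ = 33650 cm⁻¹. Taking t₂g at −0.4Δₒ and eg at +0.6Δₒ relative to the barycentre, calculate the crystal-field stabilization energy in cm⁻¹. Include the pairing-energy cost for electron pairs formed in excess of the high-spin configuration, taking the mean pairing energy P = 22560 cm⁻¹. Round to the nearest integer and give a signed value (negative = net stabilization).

Ligand charges: 4×(-1) from CN⁻ and 1×(+0) from phen sum to -4; with overall charge -1, Fe is +3.
Fe is in group 8, so Fe³⁺ is d⁵ (8 − 3 = 5).
Electron filling gives t₂g⁵ eg⁰.
The orbital stabilization is -2.0Δₒ = -2.0 × 33650 = -67300 cm⁻¹.
High-spin d⁵ would be t₂g³ eg² with 0 pairs; low-spin has 2, so 2 excess pairs cost +2P = +45120 cm⁻¹.
Overall CFSE = -67300 + 45120 = -22180 cm⁻¹.

-22180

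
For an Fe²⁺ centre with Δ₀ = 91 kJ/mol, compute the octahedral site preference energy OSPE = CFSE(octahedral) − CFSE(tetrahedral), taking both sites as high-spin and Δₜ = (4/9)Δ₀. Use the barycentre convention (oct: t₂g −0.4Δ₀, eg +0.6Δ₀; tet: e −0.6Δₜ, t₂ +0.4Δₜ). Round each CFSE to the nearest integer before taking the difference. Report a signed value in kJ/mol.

-12

Group 8 minus oxidation state +2 gives a d⁶ configuration for Fe²⁺.
Octahedral (high-spin): t₂g⁴ eg², CFSE = 4(−0.4) + 2(+0.6) = -0.4Δ₀ = -0.4 × 91 = -36 kJ/mol.
In a tetrahedral site the filling is e³ t₂³: CFSE(tet) = -0.6Δₜ = -0.6 × (4/9)(91) = -24 kJ/mol.
Subtracting, OSPE = -36 − (-24) = -12 kJ/mol.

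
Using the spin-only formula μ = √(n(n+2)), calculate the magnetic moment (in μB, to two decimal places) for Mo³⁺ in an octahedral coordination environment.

Mo sits in group 6; removing 3 electrons leaves Mo³⁺ with 6 − 3 = 3 d electrons.
For octahedral d³ the high- and low-spin configurations coincide.
Configuration: t2g^3 e_g^0 → 3 unpaired electrons.
μ(spin-only) = √[3(3+2)] = √15 ≈ 3.87 μB.

3.87 μB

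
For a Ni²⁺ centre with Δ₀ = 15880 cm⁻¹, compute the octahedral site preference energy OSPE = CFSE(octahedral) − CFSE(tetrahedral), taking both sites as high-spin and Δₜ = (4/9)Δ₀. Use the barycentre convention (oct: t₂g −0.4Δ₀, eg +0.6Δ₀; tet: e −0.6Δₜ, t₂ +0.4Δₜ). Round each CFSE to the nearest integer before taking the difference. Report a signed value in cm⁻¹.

-13410

Ni sits in group 10; removing 2 electrons leaves Ni²⁺ with 10 − 2 = 8 d electrons.
Octahedral (high-spin): t₂g⁶ eg², CFSE = 6(−0.4) + 2(+0.6) = -1.2Δ₀ = -1.2 × 15880 = -19056 cm⁻¹.
In a tetrahedral site the filling is e⁴ t₂⁴: CFSE(tet) = -0.8Δₜ = -0.8 × (4/9)(15880) = -5646 cm⁻¹.
Subtracting, OSPE = -19056 − (-5646) = -13410 cm⁻¹.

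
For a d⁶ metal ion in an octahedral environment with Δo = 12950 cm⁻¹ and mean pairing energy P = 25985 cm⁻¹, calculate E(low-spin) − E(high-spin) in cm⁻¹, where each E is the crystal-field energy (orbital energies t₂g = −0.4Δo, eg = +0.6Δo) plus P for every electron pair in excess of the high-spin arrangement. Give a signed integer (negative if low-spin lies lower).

High-spin d⁶ fills as t₂g⁴ eg² with CFSE 4(−0.4) + 2(+0.6) = -0.4Δo = -5180 cm⁻¹.
Low-spin t₂g⁶ eg⁰ gives -2.4Δo = -31080 cm⁻¹, but forming 2 extra pairs costs 2P = 51970 cm⁻¹, so E(LS) = -31080 + 51970 = 20890 cm⁻¹.
Thus E(LS) − E(HS) = 26070 cm⁻¹.

26070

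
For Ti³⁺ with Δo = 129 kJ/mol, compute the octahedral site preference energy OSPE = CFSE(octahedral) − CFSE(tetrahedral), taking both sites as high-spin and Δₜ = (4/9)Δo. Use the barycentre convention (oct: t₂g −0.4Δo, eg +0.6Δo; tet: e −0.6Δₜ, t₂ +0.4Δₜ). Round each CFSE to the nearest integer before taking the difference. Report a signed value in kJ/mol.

Ti³⁺: group 4, so d-count = 4 − 3 = 1.
In an octahedral site d¹ (HS) is t₂g¹ eg⁰, giving CFSE(oct) = -0.4Δo = -52 kJ/mol.
In a tetrahedral site the filling is e¹ t₂⁰: CFSE(tet) = -0.6Δₜ = -0.6 × (4/9)(129) = -34 kJ/mol.
OSPE = -52 − (-34) = -18 kJ/mol.

-18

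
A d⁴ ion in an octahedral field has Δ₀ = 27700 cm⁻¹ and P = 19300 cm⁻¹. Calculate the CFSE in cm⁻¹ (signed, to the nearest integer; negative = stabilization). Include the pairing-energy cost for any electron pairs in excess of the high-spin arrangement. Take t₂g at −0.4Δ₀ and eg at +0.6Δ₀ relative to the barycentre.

-25020

Since Δ₀ = 27700 cm⁻¹ > P = 19300 cm⁻¹, the complex adopts the low-spin configuration.
Filling d⁴ accordingly: t₂g⁴ eg⁰.
Orbital CFSE = -1.6Δ₀ = -1.6 × 27700 = -44320 cm⁻¹.
Excess pairs vs high-spin: 1 − 0 = 1; pairing cost = +19300 cm⁻¹.
Net CFSE = -44320 + 19300 = -25020 cm⁻¹.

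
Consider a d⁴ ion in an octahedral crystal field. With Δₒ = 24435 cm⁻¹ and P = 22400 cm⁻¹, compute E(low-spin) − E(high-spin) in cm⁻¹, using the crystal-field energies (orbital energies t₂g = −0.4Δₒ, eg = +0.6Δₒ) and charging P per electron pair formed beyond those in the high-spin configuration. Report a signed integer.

-2035

High-spin: t₂g³ eg¹, CFSE = -0.6Δₒ = -14661 cm⁻¹.
Low-spin: t₂g⁴ eg⁰, orbital CFSE = -1.6Δₒ = -39096 cm⁻¹; plus 1 excess pair × P = +22400 cm⁻¹; total -16696 cm⁻¹.
The difference is -16696 − (-14661) = -2035 cm⁻¹, so low-spin lies lower.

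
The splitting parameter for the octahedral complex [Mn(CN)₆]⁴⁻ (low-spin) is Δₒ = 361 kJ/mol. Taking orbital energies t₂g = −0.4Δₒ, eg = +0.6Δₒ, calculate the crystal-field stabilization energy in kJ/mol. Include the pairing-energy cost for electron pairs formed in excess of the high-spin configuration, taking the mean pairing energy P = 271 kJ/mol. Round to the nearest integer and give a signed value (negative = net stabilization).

Each CN⁻ contributes -1; 6 × (-1) = -6. With overall charge -4, Mn is in the +2 oxidation state.
Mn is in group 7, so Mn²⁺ is d⁵ (7 − 2 = 5).
The d⁵ electrons fill as t₂g⁵ eg⁰.
The orbital stabilization is -2.0Δₒ = -2.0 × 361 = -722 kJ/mol.
Pairing penalty: 2 pairs vs 0 in the high-spin reference → 2 extra × P = 542 kJ/mol.
Combining: -722 + 542 = -180 kJ/mol.

-180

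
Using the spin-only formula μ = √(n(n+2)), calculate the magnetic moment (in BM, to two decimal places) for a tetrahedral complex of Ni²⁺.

Ni sits in group 10; removing 2 electrons leaves Ni²⁺ with 10 − 2 = 8 d electrons.
Tetrahedral fields are weak (Δₜ ≈ 4/9 Δₒ), so electrons fill high-spin.
Configuration: e⁴ t₂⁴ → 2 unpaired electrons.
μ(spin-only) = √[2(2+2)] = √8 ≈ 2.83 BM.

2.83 BM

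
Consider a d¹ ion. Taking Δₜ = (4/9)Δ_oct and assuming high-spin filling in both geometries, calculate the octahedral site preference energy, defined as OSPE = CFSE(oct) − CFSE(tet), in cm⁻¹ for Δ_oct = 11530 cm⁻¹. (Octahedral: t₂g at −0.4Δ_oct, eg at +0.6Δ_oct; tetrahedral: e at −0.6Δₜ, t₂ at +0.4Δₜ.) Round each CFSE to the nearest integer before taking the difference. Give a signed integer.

In an octahedral site d¹ (HS) is t₂g¹ eg⁰, giving CFSE(oct) = -0.4Δ_oct = -4612 cm⁻¹.
Tetrahedral: e¹ t₂⁰, CFSE = 1(−0.6) + 0(+0.4) = -0.6Δₜ = -0.6 × (4/9) × 11530 = -3075 cm⁻¹.
Subtracting, OSPE = -4612 − (-3075) = -1537 cm⁻¹.

-1537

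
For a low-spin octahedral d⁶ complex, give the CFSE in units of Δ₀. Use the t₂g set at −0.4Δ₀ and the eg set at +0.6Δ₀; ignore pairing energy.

-2.4 Δ₀

Configuration: t₂g⁶ eg⁰.
CFSE = 6(-0.4Δ₀) + 0(0.6Δ₀) = -2.4Δ₀ + 0.0Δ₀ = -2.4Δ₀.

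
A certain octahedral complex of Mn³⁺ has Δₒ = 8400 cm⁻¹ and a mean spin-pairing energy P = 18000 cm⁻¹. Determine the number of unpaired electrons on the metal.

Mn³⁺: group 7, so d-count = 7 − 3 = 4.
With Δₒ < P the complex is high-spin.
Filling d⁴ accordingly: t2g^3 e_g^1.
Unpaired electrons: 4.

4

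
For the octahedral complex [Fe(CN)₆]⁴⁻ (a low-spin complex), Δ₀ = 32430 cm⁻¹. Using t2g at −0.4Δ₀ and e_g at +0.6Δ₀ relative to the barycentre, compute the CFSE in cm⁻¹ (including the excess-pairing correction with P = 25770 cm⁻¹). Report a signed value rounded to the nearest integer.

-26292

Each CN⁻ contributes -1; 6 × (-1) = -6. With overall charge -4, Fe is in the +2 oxidation state.
Group 8 minus oxidation state +2 gives a d⁶ configuration for Fe²⁺.
The d⁶ electrons fill as t2g^6 e_g^0.
Orbital CFSE = 6(-0.4) + 0(0.6) = -2.4Δ₀ = -2.4 × 32430 = -77832 cm⁻¹.
Relative to high-spin t2g^4 e_g^2 (1 paired), the low-spin configuration has 2 additional pairs, contributing +2 × 25770 = +51540 cm⁻¹.
Overall CFSE = -77832 + 51540 = -26292 cm⁻¹.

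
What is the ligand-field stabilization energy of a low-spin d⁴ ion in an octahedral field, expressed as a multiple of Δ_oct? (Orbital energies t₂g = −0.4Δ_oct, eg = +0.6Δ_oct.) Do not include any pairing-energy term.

-1.6 Δ_oct

Configuration: t₂g⁴ eg⁰.
CFSE = 4(-0.4Δ_oct) + 0(0.6Δ_oct) = -1.6Δ_oct + 0.0Δ_oct = -1.6Δ_oct.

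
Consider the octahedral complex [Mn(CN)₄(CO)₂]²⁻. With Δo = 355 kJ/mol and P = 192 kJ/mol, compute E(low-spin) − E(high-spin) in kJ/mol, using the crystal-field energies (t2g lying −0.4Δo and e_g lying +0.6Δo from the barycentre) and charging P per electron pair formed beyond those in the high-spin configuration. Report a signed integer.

Ligand charges: 4×(-1) from CN⁻ and 2×(+0) from CO sum to -4; with overall charge -2, Mn is +2.
Mn sits in group 7; removing 2 electrons leaves Mn²⁺ with 7 − 2 = 5 d electrons.
High-spin d⁵ fills as t2g^3 e_g^2 with CFSE 3(−0.4) + 2(+0.6) = 0.0Δo = 0 kJ/mol.
Low-spin t2g^5 e_g^0 gives -2.0Δo = -710 kJ/mol, but forming 2 extra pairs costs 2P = 384 kJ/mol, so E(LS) = -710 + 384 = -326 kJ/mol.
The difference is -326 − (0) = -326 kJ/mol, so low-spin lies lower.

-326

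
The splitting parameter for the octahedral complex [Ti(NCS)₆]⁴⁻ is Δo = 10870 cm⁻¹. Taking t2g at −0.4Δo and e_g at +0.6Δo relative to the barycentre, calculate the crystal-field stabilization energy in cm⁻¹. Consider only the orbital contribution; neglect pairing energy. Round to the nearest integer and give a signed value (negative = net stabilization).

Each NCS⁻ contributes -1; 6 × (-1) = -6. With overall charge -4, Ti is in the +2 oxidation state.
Group 4 minus oxidation state +2 gives a d² configuration for Ti²⁺.
For octahedral d² the high- and low-spin configurations coincide.
Configuration: t2g^2 e_g^0.
The orbital stabilization is -0.8Δo = -0.8 × 10870 = -8696 cm⁻¹.

-8696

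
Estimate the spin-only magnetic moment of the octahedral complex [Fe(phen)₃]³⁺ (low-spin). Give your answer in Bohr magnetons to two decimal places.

phen is neutral, so the +3 overall charge sits on Fe: oxidation state +3.
Fe sits in group 8; removing 3 electrons leaves Fe³⁺ with 8 − 3 = 5 d electrons.
Configuration: t₂g⁵ eg⁰ → 1 unpaired electron.
μ(spin-only) = √[1(1+2)] = √3 ≈ 1.73 Bohr magnetons.

1.73 Bohr magnetons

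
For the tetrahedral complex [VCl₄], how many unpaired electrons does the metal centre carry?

1

Each Cl⁻ contributes -1; 4 × (-1) = -4. With overall charge +0, V is in the +4 oxidation state.
V sits in group 5; removing 4 electrons leaves V⁴⁺ with 5 − 4 = 1 d electrons.
Tetrahedral splitting is small, so the complex is high-spin.
Configuration: e¹ t₂⁰, giving 1 unpaired electron.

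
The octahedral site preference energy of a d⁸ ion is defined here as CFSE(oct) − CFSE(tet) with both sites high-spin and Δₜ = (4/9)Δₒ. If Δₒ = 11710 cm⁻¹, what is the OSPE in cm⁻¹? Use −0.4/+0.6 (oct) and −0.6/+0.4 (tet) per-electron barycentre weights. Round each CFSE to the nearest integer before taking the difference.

Octahedral (high-spin): t₂g⁶ eg², CFSE = 6(−0.4) + 2(+0.6) = -1.2Δₒ = -1.2 × 11710 = -14052 cm⁻¹.
Tetrahedral: e⁴ t₂⁴, CFSE = 4(−0.6) + 4(+0.4) = -0.8Δₜ = -0.8 × (4/9) × 11710 = -4164 cm⁻¹.
OSPE = -14052 − (-4164) = -9888 cm⁻¹.

-9888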